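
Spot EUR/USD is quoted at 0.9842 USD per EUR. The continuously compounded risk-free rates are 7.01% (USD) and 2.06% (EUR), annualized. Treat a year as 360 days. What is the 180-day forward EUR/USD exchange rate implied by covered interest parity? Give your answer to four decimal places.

1.0089

F = S·e^((r_USD − r_EUR)T) = 0.9842 · e^((0.0701 − 0.0206) × 180/360)
= 0.9842 · e^0.024750 = 0.9842 × 1.025059
F = 1.0089 USD per EUR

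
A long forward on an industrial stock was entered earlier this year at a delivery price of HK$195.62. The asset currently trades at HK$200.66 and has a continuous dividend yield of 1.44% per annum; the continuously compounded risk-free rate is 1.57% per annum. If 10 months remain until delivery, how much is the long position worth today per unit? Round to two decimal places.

HK$5.19

Current fair forward for the remaining 10 months: F = S·e^((r − q)·T), (r − q) = 0.0157 − 0.0144 = 0.0013
F = 200.66 · e^(0.0013 × 10/12) = 200.66 × 1.001084 = 200.8775
Value of long forward = (F − K)·e^(−rT) = (200.8775 − 195.62) · e^(−0.0157·10/12)
= 5.2575 × 0.987002 = 5.19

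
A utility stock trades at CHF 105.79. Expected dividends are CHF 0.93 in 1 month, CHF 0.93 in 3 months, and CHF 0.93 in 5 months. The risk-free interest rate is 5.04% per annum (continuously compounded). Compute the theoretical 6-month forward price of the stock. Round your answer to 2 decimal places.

CHF 105.66

PV(dividends) I = 0.93·e^(−0.0504·1/12) + 0.93·e^(−0.0504·3/12) + 0.93·e^(−0.0504·5/12)
I = 0.9261 + 0.9184 + 0.9107 = 2.7552
F = (S − I)·e^(rT) = (105.79 − 2.7552) · e^(0.0504·6/12)
= 103.0348 · e^0.025200 = 103.0348 × 1.025520 = CHF 105.66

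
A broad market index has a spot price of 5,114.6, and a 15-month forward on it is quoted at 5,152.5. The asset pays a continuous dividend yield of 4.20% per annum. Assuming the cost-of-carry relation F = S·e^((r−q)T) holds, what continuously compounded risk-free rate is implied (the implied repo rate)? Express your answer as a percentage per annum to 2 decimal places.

4.79%

From F = S·e^((r−q)T): (r − q) = ln(F/S)/T
ln(5152.5/5114.6) = ln(1.007410) = 0.007383
(r − q) = 0.007383 / (15/12) = 0.005906
r = ln(F/S)/T + q = 0.005906 + 0.0420 = 0.047906
r = 4.79%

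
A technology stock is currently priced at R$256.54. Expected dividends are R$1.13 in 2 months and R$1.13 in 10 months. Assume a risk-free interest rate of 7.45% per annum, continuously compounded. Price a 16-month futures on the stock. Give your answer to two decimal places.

PV(dividends) I = 1.13·e^(−0.0745·2/12) + 1.13·e^(−0.0745·10/12)
I = 1.1161 + 1.0620 = 2.1781
F = (S − I)·e^(rT) = (256.54 − 2.1781) · e^(0.0745·16/12)
= 254.3619 · e^0.099333 = 254.3619 × 1.104434 = R$280.93

R$280.93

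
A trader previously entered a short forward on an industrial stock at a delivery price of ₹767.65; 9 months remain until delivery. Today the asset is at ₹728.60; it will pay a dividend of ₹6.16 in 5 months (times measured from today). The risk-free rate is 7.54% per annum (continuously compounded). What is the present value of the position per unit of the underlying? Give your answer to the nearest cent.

PV(remaining dividends) I = 6.16·e^(−0.0754·5/12) = 5.9695
Current forward F = (S − I)·e^(rT) = (728.60 − 5.9695)·e^(0.0754·9/12) = 722.6305 × 1.058180 = 764.6731
Value (long) = (F − K)·e^(−rT) = (764.6731 − 767.65) × 0.945019 = -2.8132
Short position value = −(long value) = ₹2.81

₹2.81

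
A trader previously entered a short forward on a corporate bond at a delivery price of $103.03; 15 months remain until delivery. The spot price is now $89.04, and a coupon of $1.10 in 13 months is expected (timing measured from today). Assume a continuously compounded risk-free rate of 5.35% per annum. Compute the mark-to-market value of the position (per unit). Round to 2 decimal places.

$8.36

PV(remaining coupons) I = 1.10·e^(−0.0535·13/12) = 1.0381
Current forward F = (S − I)·e^(rT) = (89.04 − 1.0381)·e^(0.0535·15/12) = 88.0019 × 1.069162 = 94.0883
Value (long) = (F − K)·e^(−rT) = (94.0883 − 103.03) × 0.935312 = -8.3633
Short position value = −(long value) = $8.36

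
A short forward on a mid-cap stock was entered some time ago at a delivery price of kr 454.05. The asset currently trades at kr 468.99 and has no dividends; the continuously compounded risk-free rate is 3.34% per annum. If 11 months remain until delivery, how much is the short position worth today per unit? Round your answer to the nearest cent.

-kr 28.63

Current fair forward for the remaining 11 months: F = S·e^(r·T), r = 0.0334
F = 468.99 · e^(0.0334 × 11/12) = 468.99 × 1.031090 = 483.5709
Value of long forward = (F − K)·e^(−rT) = (483.5709 − 454.05) · e^(−0.0334·11/12)
= 29.5209 × 0.969847 = 28.63
Short position value = −(long value) = -kr 28.63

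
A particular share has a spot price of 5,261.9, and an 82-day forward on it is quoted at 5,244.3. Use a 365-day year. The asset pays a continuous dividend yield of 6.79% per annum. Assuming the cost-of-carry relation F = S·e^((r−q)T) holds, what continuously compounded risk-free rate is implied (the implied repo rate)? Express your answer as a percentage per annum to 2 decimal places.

From F = S·e^((r−q)T): (r − q) = ln(F/S)/T
ln(5244.3/5261.9) = ln(0.996655) = -0.003351
(r − q) = -0.003351 / (82/365) = -0.014916
r = ln(F/S)/T + q = -0.014916 + 0.0679 = 0.052984
r = 5.30%

5.30%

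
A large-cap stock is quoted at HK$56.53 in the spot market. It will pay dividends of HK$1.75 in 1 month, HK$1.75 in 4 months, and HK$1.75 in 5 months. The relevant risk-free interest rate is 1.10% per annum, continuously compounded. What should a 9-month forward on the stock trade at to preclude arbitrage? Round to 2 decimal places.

PV(dividends) I = 1.75·e^(−0.0110·1/12) + 1.75·e^(−0.0110·4/12) + 1.75·e^(−0.0110·5/12)
I = 1.7484 + 1.7436 + 1.7420 = 5.2340
F = (S − I)·e^(rT) = (56.53 − 5.2340) · e^(0.0110·9/12)
= 51.2960 · e^0.008250 = 51.2960 × 1.008284 = HK$51.72

HK$51.72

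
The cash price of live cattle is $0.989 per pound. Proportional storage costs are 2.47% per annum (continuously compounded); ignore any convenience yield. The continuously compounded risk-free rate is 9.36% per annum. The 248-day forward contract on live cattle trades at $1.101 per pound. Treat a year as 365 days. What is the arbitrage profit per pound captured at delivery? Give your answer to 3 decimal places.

Fair forward: F* = S·e^(carry·T), with carry = (r + u) = 0.0936 + 0.0247 = 0.1183
F* = 0.989 · e^(0.1183 × 248/365) = 0.989 · e^0.080379 = 0.989 × 1.083698 = $1.0718
Market $1.101 > fair $1.0718: forward overpriced → cash-and-carry (buy spot, short the forward).
At maturity, profit = |F_mkt − F*| = |1.101 − 1.0718| = $0.029 per pound

$0.029 per pound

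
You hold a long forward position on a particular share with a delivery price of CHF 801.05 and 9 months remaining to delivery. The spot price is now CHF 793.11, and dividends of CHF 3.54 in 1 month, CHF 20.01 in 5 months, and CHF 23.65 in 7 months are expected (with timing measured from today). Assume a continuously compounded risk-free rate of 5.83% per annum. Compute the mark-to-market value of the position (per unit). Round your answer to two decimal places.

-CHF 19.58

PV(remaining dividends) I = 3.54·e^(−0.0583·1/12) + 20.01·e^(−0.0583·5/12) + 23.65·e^(−0.0583·7/12) = 45.9118
Current forward F = (S − I)·e^(rT) = (793.11 − 45.9118)·e^(0.0583·9/12) = 747.1982 × 1.044695 = 780.5942
Value (long) = (F − K)·e^(−rT) = (780.5942 − 801.05) × 0.957217 = -19.5806
Value = -CHF 19.58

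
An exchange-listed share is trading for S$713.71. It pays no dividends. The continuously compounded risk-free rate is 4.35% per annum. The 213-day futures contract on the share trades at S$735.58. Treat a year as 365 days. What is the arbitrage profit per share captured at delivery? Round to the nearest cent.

S$3.52 per share

Fair futures: F* = S·e^(carry·T), with carry = r = 0.0435
F* = 713.71 · e^(0.0435 × 213/365) = 713.71 · e^0.025385 = 713.71 × 1.025710 = S$732.0595
Market S$735.58 > fair S$732.0595: forward overpriced → cash-and-carry (buy spot, short the forward).
At maturity, profit = |F_mkt − F*| = |735.58 − 732.0595| = S$3.52 per share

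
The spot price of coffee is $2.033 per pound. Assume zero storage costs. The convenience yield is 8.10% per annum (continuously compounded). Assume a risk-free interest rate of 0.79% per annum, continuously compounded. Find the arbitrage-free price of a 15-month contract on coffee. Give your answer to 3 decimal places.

Net carry = r + u − y = 0.0079 + 0.0000 − 0.0810 = -0.0731
F = S·e^((r+u−y)T) = 2.033 · e^(-0.0731 × 15/12) = 2.033 · e^-0.091375
= 2.033 × 0.912675 = $1.855 per pound

$1.855 per pound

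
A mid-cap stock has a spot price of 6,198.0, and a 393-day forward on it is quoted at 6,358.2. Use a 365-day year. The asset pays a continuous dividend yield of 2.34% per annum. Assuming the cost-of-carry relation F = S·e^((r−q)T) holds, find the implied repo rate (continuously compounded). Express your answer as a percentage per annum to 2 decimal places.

4.71%

From F = S·e^((r−q)T): (r − q) = ln(F/S)/T
ln(6358.2/6198.0) = ln(1.025847) = 0.025519
(r − q) = 0.025519 / (393/365) = 0.023701
r = ln(F/S)/T + q = 0.023701 + 0.0234 = 0.047101
r = 4.71%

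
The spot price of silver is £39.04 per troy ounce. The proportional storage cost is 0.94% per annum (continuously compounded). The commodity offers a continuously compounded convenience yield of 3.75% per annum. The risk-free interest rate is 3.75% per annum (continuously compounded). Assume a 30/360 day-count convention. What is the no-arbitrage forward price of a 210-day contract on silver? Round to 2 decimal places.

£39.25 per troy ounce

Net carry = r + u − y = 0.0375 + 0.0094 − 0.0375 = 0.0094
F = S·e^((r+u−y)T) = 39.04 · e^(0.0094 × 210/360) = 39.04 · e^0.005483
= 39.04 × 1.005498 = £39.25 per troy ounce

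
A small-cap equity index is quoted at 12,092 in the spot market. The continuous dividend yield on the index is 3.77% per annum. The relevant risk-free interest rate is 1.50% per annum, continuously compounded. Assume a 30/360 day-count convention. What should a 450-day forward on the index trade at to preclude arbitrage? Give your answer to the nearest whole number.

11,754

F = S·e^((r − q)T) = 12092 · e^((0.0150 − 0.0377) × 450/360)
= 12092 · e^-0.028375 = 12092 × 0.972024
F = 11,754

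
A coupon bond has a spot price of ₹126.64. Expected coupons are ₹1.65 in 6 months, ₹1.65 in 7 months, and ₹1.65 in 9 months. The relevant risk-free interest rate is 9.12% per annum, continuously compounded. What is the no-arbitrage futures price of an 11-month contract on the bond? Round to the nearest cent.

PV(coupons) I = 1.65·e^(−0.0912·6/12) + 1.65·e^(−0.0912·7/12) + 1.65·e^(−0.0912·9/12)
I = 1.5764 + 1.5645 + 1.5409 = 4.6818
F = (S − I)·e^(rT) = (126.64 − 4.6818) · e^(0.0912·11/12)
= 121.9582 · e^0.083600 = 121.9582 × 1.087194 = ₹132.59

₹132.59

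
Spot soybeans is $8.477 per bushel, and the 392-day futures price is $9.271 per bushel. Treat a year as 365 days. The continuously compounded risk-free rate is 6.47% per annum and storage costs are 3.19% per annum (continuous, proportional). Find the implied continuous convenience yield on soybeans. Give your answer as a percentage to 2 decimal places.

1.32%

F = S·e^((r+u−y)T) ⇒ (r+u−y) = ln(F/S)/T
ln(9.271/8.477) = 0.089535; /T ⇒ 0.083368
y = r + u − ln(F/S)/T = 0.0647 + 0.0319 − 0.083368 = 0.013232
y = 1.32%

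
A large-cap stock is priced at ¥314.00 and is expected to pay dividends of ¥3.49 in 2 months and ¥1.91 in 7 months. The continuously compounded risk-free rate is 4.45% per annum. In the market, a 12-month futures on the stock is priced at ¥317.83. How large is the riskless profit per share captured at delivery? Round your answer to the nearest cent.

¥4.89 per share

PV(dividends) I = 3.49·e^(−0.0445·2/12) + 1.91·e^(−0.0445·7/12) = 5.3253
Fair futures F* = (S − I)·e^(rT) = (314.00 − 5.3253)·e^0.044500 = 308.6747 × 1.045505 = 322.7209
Market ¥317.83 < fair 322.7209: forward underpriced → reverse cash-and-carry (short the stock, invest proceeds at r, pay the dividends, go long the forward).
Profit at T = |F_mkt − F*| = |317.83 − 322.7209| = ¥4.89 per share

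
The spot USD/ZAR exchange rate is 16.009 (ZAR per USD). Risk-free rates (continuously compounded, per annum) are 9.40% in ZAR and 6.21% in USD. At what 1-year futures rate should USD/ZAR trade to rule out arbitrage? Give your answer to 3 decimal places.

16.528

F = S·e^((r_ZAR − r_USD)T) = 16.009 · e^((0.0940 − 0.0621) × 1)
= 16.009 · e^0.031900 = 16.009 × 1.032414
F = 16.528 ZAR per USD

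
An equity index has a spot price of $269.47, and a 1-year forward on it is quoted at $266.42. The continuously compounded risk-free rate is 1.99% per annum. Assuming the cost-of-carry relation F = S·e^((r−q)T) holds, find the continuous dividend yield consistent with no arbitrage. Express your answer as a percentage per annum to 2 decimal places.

3.13%

From F = S·e^((r−q)T): (r − q) = ln(F/S)/T
ln(266.42/269.47) = ln(0.988681) = -0.011384
(r − q) = -0.011384 / (1) = -0.011384
q = r − ln(F/S)/T = 0.0199 + 0.011384 = 0.031284
q = 3.13%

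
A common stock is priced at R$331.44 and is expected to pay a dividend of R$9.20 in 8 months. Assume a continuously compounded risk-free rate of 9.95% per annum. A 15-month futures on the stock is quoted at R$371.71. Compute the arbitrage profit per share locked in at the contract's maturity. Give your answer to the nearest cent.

R$6.12 per share

PV(dividends) I = 9.20·e^(−0.0995·8/12) = 8.6095
Fair futures F* = (S − I)·e^(rT) = (331.44 − 8.6095)·e^0.124375 = 322.8305 × 1.132440 = 365.5862
Market R$371.71 > fair 365.5862: forward overpriced → cash-and-carry (borrow at r, buy the stock and collect the dividends, short the forward).
Profit at T = |F_mkt − F*| = |371.71 − 365.5862| = R$6.12 per share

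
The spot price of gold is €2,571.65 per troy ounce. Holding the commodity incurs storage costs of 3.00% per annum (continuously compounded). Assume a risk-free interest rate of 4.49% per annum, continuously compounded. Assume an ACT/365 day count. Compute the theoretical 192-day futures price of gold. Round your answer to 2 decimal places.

€2,674.99 per troy ounce

Net carry = r + u − y = 0.0449 + 0.0300 − 0.0000 = 0.0749
F = S·e^((r+u−y)T) = 2571.65 · e^(0.0749 × 192/365) = 2571.65 · e^0.03939945
= 2571.65 × 1.04018590 = €2,674.99 per troy ounce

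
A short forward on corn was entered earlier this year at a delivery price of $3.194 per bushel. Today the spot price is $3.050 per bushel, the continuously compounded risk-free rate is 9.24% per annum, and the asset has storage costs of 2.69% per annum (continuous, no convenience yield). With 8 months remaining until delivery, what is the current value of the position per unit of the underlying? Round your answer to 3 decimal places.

-$0.102 per bushel

Current fair forward for the remaining 8 months: F = S·e^((r + u)·T), (r + u) = 0.0924 + 0.0269 = 0.1193
F = 3.050 · e^(0.1193 × 8/12) = 3.050 × 1.082782 = 3.3025
Value of long forward = (F − K)·e^(−rT) = (3.3025 − 3.194) · e^(−0.0924·8/12)
= 0.1085 × 0.940259 = 0.102
Short position value = −(long value) = -$0.102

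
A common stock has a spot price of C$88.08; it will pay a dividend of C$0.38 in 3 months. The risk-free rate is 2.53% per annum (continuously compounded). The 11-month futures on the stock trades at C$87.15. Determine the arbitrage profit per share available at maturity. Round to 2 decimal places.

PV(dividends) I = 0.38·e^(−0.0253·3/12) = 0.3776
Fair futures F* = (S − I)·e^(rT) = (88.08 − 0.3776)·e^0.023192 = 87.7024 × 1.023463 = 89.7602
Market C$87.15 < fair 89.7602: forward underpriced → reverse cash-and-carry (short the stock, invest proceeds at r, pay the dividends, go long the forward).
Profit at T = |F_mkt − F*| = |87.15 − 89.7602| = C$2.61 per share

C$2.61 per share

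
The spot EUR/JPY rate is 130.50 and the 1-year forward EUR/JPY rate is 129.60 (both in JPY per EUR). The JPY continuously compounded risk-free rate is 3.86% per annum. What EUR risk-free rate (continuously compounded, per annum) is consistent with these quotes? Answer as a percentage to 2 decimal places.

F = S·e^((r_JPY − r_EUR)T) ⇒ r_EUR = r_JPY − ln(F/S)/T
ln(129.60/130.50) = -0.006920; /(12/12) = -0.006920
r_EUR = 0.0386 + 0.006920 = 0.045520
r_EUR = 4.55%

4.55%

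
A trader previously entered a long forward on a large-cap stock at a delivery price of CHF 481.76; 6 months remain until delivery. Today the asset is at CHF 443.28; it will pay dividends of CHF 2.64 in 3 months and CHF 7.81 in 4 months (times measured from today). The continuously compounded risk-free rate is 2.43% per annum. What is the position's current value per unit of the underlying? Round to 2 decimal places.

-CHF 43.03

PV(remaining dividends) I = 2.64·e^(−0.0243·3/12) + 7.81·e^(−0.0243·4/12) = 10.3710
Current forward F = (S − I)·e^(rT) = (443.28 − 10.3710)·e^(0.0243·6/12) = 432.9090 × 1.012224 = 438.2009
Value (long) = (F − K)·e^(−rT) = (438.2009 − 481.76) × 0.987924 = -43.0331
Value = -CHF 43.03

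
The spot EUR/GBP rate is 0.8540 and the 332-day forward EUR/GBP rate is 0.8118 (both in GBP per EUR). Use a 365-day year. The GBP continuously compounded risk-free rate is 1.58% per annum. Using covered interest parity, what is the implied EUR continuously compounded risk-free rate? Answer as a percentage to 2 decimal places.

F = S·e^((r_GBP − r_EUR)T) ⇒ r_EUR = r_GBP − ln(F/S)/T
ln(0.8118/0.8540) = -0.050677; /(332/365) = -0.055714
r_EUR = 0.0158 + 0.055714 = 0.071514
r_EUR = 7.15%

7.15%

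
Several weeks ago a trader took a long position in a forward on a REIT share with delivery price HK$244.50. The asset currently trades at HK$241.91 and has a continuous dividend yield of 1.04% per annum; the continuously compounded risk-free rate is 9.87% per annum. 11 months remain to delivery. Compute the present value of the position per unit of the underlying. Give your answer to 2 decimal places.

HK$16.26

Current fair forward for the remaining 11 months: F = S·e^((r − q)·T), (r − q) = 0.0987 − 0.0104 = 0.0883
F = 241.91 · e^(0.0883 × 11/12) = 241.91 × 1.084308 = 262.3049
Value of long forward = (F − K)·e^(−rT) = (262.3049 − 244.50) · e^(−0.0987·11/12)
= 17.8049 × 0.913497 = 16.26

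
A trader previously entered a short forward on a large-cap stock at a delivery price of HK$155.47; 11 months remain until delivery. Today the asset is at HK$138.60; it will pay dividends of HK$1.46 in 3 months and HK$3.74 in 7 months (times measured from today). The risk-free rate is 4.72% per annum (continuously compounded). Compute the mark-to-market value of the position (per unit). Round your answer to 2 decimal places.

PV(remaining dividends) I = 1.46·e^(−0.0472·3/12) + 3.74·e^(−0.0472·7/12) = 5.0813
Current forward F = (S − I)·e^(rT) = (138.60 − 5.0813)·e^(0.0472·11/12) = 133.5187 × 1.044216 = 139.4224
Value (long) = (F − K)·e^(−rT) = (139.4224 − 155.47) × 0.957656 = -15.3681
Short position value = −(long value) = HK$15.37

HK$15.37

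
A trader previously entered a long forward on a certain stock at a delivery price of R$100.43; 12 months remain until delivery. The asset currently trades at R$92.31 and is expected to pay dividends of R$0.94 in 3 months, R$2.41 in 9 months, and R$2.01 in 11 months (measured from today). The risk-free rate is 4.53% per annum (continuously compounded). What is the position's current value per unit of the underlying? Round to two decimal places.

-R$8.86

PV(remaining dividends) I = 0.94·e^(−0.0453·3/12) + 2.41·e^(−0.0453·9/12) + 2.01·e^(−0.0453·11/12) = 5.1872
Current forward F = (S − I)·e^(rT) = (92.31 − 5.1872)·e^(0.0453·12/12) = 87.1228 × 1.046342 = 91.1602
Value (long) = (F − K)·e^(−rT) = (91.1602 − 100.43) × 0.955711 = -8.8592
Value = -R$8.86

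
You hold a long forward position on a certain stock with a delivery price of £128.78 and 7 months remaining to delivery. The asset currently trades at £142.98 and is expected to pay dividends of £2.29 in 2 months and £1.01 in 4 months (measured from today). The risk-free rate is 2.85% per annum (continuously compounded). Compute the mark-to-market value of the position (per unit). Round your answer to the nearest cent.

PV(remaining dividends) I = 2.29·e^(−0.0285·2/12) + 1.01·e^(−0.0285·4/12) = 3.2796
Current forward F = (S − I)·e^(rT) = (142.98 − 3.2796)·e^(0.0285·7/12) = 139.7004 × 1.016764 = 142.0423
Value (long) = (F − K)·e^(−rT) = (142.0423 − 128.78) × 0.983512 = 13.0436
Value = £13.04

£13.04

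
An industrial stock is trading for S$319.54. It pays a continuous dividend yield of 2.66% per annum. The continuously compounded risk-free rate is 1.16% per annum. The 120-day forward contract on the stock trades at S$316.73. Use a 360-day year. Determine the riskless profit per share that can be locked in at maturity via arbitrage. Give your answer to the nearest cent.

S$1.22 per share

Fair forward: F* = S·e^(carry·T), with carry = (r − q) = 0.0116 − 0.0266 = -0.0150
F* = 319.54 · e^(-0.0150 × 120/360) = 319.54 · e^-0.005000 = 319.54 × 0.995012 = S$317.9461
Market S$316.73 < fair S$317.9461: forward underpriced → reverse cash-and-carry (short spot, go long the forward).
At maturity, profit = |F_mkt − F*| = |316.73 − 317.9461| = S$1.22 per share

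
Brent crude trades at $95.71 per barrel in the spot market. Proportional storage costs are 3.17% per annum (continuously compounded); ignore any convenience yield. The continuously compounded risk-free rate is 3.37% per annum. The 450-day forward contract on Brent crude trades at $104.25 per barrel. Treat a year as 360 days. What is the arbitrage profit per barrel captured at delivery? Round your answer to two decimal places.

$0.39 per barrel

Fair forward: F* = S·e^(carry·T), with carry = (r + u) = 0.0337 + 0.0317 = 0.0654
F* = 95.71 · e^(0.0654 × 450/360) = 95.71 · e^0.081750 = 95.71 × 1.085184 = $103.8630
Market $104.25 > fair $103.8630: forward overpriced → cash-and-carry (buy spot, short the forward).
At maturity, profit = |F_mkt − F*| = |104.25 − 103.8630| = $0.39 per barrel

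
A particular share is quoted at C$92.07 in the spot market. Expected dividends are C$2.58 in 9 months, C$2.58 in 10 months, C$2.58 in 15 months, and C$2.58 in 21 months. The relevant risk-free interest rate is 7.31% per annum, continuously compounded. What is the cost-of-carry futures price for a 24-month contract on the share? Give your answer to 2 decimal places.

C$95.57

PV(dividends) I = 2.58·e^(−0.0731·9/12) + 2.58·e^(−0.0731·10/12) + 2.58·e^(−0.0731·15/12) + 2.58·e^(−0.0731·21/12)
I = 2.4424 + 2.4275 + 2.3547 + 2.2702 = 9.4948
F = (S − I)·e^(rT) = (92.07 − 9.4948) · e^(0.0731·24/12)
= 82.5752 · e^0.146200 = 82.5752 × 1.157428 = C$95.57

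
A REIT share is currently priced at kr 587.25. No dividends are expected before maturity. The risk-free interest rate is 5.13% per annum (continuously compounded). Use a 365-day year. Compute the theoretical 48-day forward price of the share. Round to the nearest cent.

kr 591.23

F = S·e^(rT) = 587.25 · e^(0.0513 × 48/365)
= 587.25 · e^0.006746 = 587.25 × 1.006769
F = kr 591.23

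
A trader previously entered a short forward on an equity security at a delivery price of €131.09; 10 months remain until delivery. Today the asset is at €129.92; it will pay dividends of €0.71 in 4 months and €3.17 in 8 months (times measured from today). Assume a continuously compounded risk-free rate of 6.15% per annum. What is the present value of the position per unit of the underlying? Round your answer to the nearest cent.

-€1.64

PV(remaining dividends) I = 0.71·e^(−0.0615·4/12) + 3.17·e^(−0.0615·8/12) = 3.7383
Current forward F = (S − I)·e^(rT) = (129.92 − 3.7383)·e^(0.0615·10/12) = 126.1817 × 1.052586 = 132.8171
Value (long) = (F − K)·e^(−rT) = (132.8171 − 131.09) × 0.950041 = 1.6408
Short position value = −(long value) = -€1.64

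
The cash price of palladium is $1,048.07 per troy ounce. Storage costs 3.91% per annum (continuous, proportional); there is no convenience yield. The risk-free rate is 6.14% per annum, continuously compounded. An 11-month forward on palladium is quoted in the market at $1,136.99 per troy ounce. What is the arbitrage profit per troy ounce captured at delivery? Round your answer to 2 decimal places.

Fair forward: F* = S·e^(carry·T), with carry = (r + u) = 0.0614 + 0.0391 = 0.1005
F* = 1048.07 · e^(0.1005 × 11/12) = 1048.07 · e^0.09212500 = 1048.07 × 1.09650188 = $1149.2107
Market $1136.99 < fair $1149.2107: forward underpriced → reverse cash-and-carry (short spot, go long the forward).
At maturity, profit = |F_mkt − F*| = |1136.99 − 1149.2107| = $12.22 per troy ounce

$12.22 per troy ounce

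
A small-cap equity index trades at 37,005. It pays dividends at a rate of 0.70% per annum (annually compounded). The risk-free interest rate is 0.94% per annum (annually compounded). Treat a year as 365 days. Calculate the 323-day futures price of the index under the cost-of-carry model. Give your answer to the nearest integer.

37,083

F = S · (1+r)^T / (1+q)^T
= 37005 × 1.008314 / 1.006192 = 37005 × 1.002109
F = 37,083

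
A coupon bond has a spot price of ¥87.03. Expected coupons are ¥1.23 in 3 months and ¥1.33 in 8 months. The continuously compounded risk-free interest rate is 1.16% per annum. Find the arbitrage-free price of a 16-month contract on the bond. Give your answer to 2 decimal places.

PV(coupons) I = 1.23·e^(−0.0116·3/12) + 1.33·e^(−0.0116·8/12)
I = 1.2264 + 1.3198 = 2.5462
F = (S − I)·e^(rT) = (87.03 − 2.5462) · e^(0.0116·16/12)
= 84.4838 · e^0.015467 = 84.4838 × 1.015587 = ¥85.80

¥85.80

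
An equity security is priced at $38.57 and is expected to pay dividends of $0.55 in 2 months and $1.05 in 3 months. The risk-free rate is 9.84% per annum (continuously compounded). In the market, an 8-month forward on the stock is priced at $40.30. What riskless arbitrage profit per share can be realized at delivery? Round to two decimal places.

PV(dividends) I = 0.55·e^(−0.0984·2/12) + 1.05·e^(−0.0984·3/12) = 1.5655
Fair forward F* = (S − I)·e^(rT) = (38.57 − 1.5655)·e^0.065600 = 37.0045 × 1.067800 = 39.5134
Market $40.30 > fair 39.5134: forward overpriced → cash-and-carry (borrow at r, buy the stock and collect the dividends, short the forward).
Profit at T = |F_mkt − F*| = |40.30 − 39.5134| = $0.79 per share

$0.79 per share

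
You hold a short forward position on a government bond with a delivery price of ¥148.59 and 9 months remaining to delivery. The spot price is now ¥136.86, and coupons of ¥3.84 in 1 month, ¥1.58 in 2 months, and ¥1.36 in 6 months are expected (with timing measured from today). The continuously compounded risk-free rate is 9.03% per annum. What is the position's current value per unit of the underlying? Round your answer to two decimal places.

¥8.67

PV(remaining coupons) I = 3.84·e^(−0.0903·1/12) + 1.58·e^(−0.0903·2/12) + 1.36·e^(−0.0903·6/12) = 6.6676
Current forward F = (S − I)·e^(rT) = (136.86 − 6.6676)·e^(0.0903·9/12) = 130.1924 × 1.070071 = 139.3151
Value (long) = (F − K)·e^(−rT) = (139.3151 − 148.59) × 0.934517 = -8.6676
Short position value = −(long value) = ¥8.67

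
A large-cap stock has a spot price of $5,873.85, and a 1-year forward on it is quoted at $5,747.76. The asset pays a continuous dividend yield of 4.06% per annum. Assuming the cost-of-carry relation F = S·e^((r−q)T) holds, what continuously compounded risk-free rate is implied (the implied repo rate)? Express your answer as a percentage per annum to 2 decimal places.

From F = S·e^((r−q)T): (r − q) = ln(F/S)/T
ln(5747.76/5873.85) = ln(0.978534) = -0.021700
(r − q) = -0.021700 / (1) = -0.021700
r = ln(F/S)/T + q = -0.021700 + 0.0406 = 0.018900
r = 1.89%

1.89%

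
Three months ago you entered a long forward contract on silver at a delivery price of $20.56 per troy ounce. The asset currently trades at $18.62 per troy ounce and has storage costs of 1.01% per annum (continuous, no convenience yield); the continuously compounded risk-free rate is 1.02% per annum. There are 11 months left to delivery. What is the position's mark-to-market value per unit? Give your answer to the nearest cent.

-$1.58 per troy ounce

Current fair forward for the remaining 11 months: F = S·e^((r + u)·T), (r + u) = 0.0102 + 0.0101 = 0.0203
F = 18.62 · e^(0.0203 × 11/12) = 18.62 × 1.018783 = 18.9697
Value of long forward = (F − K)·e^(−rT) = (18.9697 − 20.56) · e^(−0.0102·11/12)
= -1.5903 × 0.990694 = -1.58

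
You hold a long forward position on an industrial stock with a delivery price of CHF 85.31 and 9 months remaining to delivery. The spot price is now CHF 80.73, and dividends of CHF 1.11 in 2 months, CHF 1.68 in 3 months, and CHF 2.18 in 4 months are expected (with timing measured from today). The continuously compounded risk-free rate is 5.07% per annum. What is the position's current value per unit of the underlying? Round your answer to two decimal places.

PV(remaining dividends) I = 1.11·e^(−0.0507·2/12) + 1.68·e^(−0.0507·3/12) + 2.18·e^(−0.0507·4/12) = 4.9030
Current forward F = (S − I)·e^(rT) = (80.73 − 4.9030)·e^(0.0507·9/12) = 75.8270 × 1.038757 = 78.7658
Value (long) = (F − K)·e^(−rT) = (78.7658 − 85.31) × 0.962689 = -6.3000
Value = -CHF 6.30

-CHF 6.30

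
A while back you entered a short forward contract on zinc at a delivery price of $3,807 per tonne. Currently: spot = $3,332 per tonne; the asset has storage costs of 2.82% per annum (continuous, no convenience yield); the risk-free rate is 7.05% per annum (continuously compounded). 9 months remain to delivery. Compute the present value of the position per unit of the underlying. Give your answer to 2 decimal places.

Current fair forward for the remaining 9 months: F = S·e^((r + u)·T), (r + u) = 0.0705 + 0.0282 = 0.0987
F = 3332 · e^(0.0987 × 9/12) = 3332 × 1.07683373 = 3588.0100
Value of long forward = (F − K)·e^(−rT) = (3588.0100 − 3807) · e^(−0.0705·9/12)
= -218.9900 × 0.94849857 = -207.71
Short position value = −(long value) = $207.71

$207.71 per tonne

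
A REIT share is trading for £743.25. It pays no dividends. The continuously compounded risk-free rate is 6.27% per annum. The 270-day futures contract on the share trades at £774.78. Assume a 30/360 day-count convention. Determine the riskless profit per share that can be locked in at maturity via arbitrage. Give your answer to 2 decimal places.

£4.26 per share

Fair futures: F* = S·e^(carry·T), with carry = r = 0.0627
F* = 743.25 · e^(0.0627 × 270/360) = 743.25 · e^0.047025 = 743.25 × 1.048148 = £779.0360
Market £774.78 < fair £779.0360: forward underpriced → reverse cash-and-carry (short spot, go long the forward).
At maturity, profit = |F_mkt − F*| = |774.78 − 779.0360| = £4.26 per share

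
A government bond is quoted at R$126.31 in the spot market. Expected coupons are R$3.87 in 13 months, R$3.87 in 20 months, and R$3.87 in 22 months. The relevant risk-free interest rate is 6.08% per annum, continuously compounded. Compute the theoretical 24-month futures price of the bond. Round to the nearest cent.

R$130.69

PV(coupons) I = 3.87·e^(−0.0608·13/12) + 3.87·e^(−0.0608·20/12) + 3.87·e^(−0.0608·22/12)
I = 3.6233 + 3.4971 + 3.4618 = 10.5822
F = (S − I)·e^(rT) = (126.31 − 10.5822) · e^(0.0608·24/12)
= 115.7278 · e^0.121600 = 115.7278 × 1.129302 = R$130.69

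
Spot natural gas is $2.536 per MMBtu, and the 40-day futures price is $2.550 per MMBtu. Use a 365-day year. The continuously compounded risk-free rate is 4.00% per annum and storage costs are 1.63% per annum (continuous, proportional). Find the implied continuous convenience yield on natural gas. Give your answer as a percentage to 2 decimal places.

0.61%

F = S·e^((r+u−y)T) ⇒ (r+u−y) = ln(F/S)/T
ln(2.550/2.536) = 0.005505; /T ⇒ 0.050233
y = r + u − ln(F/S)/T = 0.0400 + 0.0163 − 0.050233 = 0.006067
y = 0.61%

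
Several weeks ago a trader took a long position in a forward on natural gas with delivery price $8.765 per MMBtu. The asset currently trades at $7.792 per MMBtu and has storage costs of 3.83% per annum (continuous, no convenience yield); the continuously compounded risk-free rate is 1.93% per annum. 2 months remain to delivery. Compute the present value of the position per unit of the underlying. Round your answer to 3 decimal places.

Current fair forward for the remaining 2 months: F = S·e^((r + u)·T), (r + u) = 0.0193 + 0.0383 = 0.0576
F = 7.792 · e^(0.0576 × 2/12) = 7.792 × 1.009646 = 7.8672
Value of long forward = (F − K)·e^(−rT) = (7.8672 − 8.765) · e^(−0.0193·2/12)
= -0.8978 × 0.996789 = -0.895

-$0.895 per MMBtu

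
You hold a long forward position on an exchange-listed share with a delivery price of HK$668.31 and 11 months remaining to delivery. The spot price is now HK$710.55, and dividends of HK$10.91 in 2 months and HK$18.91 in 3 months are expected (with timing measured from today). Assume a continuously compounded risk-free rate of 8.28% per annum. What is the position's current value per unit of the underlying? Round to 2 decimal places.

PV(remaining dividends) I = 10.91·e^(−0.0828·2/12) + 18.91·e^(−0.0828·3/12) = 29.2831
Current forward F = (S − I)·e^(rT) = (710.55 − 29.2831)·e^(0.0828·11/12) = 681.2669 × 1.078855 = 734.9882
Value (long) = (F − K)·e^(−rT) = (734.9882 − 668.31) × 0.926909 = 61.8046
Value = HK$61.80

HK$61.80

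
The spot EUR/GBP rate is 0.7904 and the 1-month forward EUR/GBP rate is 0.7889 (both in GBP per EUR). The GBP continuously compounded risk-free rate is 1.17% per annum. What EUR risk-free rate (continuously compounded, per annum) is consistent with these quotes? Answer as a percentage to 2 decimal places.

3.45%

F = S·e^((r_GBP − r_EUR)T) ⇒ r_EUR = r_GBP − ln(F/S)/T
ln(0.7889/0.7904) = -0.001900; /(1/12) = -0.022800
r_EUR = 0.0117 + 0.022800 = 0.034500
r_EUR = 3.45%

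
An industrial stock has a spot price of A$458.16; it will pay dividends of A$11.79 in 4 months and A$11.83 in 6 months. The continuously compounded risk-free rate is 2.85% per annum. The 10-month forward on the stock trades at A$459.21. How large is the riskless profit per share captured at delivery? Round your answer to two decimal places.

PV(dividends) I = 11.79·e^(−0.0285·4/12) + 11.83·e^(−0.0285·6/12) = 23.3411
Fair forward F* = (S − I)·e^(rT) = (458.16 − 23.3411)·e^0.023750 = 434.8189 × 1.024034 = 445.2693
Market A$459.21 > fair 445.2693: forward overpriced → cash-and-carry (borrow at r, buy the stock and collect the dividends, short the forward).
Profit at T = |F_mkt − F*| = |459.21 − 445.2693| = A$13.94 per share

A$13.94 per share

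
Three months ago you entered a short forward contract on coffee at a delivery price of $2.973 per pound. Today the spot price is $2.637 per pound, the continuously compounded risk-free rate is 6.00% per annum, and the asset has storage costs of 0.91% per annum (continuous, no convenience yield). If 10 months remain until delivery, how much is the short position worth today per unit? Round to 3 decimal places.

Current fair forward for the remaining 10 months: F = S·e^((r + u)·T), (r + u) = 0.0600 + 0.0091 = 0.0691
F = 2.637 · e^(0.0691 × 10/12) = 2.637 × 1.059274 = 2.7933
Value of long forward = (F − K)·e^(−rT) = (2.7933 − 2.973) · e^(−0.0600·10/12)
= -0.1797 × 0.951229 = -0.171
Short position value = −(long value) = $0.171

$0.171 per pound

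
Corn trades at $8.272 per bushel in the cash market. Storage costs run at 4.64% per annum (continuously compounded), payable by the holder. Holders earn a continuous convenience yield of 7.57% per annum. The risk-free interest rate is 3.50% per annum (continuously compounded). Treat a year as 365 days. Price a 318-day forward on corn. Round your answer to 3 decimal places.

Net carry = r + u − y = 0.0350 + 0.0464 − 0.0757 = 0.0057
F = S·e^((r+u−y)T) = 8.272 · e^(0.0057 × 318/365) = 8.272 · e^0.004966
= 8.272 × 1.004978 = $8.313 per bushel

$8.313 per bushel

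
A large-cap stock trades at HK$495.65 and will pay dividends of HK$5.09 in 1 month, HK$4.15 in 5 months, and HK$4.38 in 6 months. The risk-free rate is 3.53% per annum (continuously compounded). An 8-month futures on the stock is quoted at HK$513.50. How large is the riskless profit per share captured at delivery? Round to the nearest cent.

PV(dividends) I = 5.09·e^(−0.0353·1/12) + 4.15·e^(−0.0353·5/12) + 4.38·e^(−0.0353·6/12) = 13.4678
Fair futures F* = (S − I)·e^(rT) = (495.65 − 13.4678)·e^0.023533 = 482.1822 × 1.023812 = 493.6639
Market HK$513.50 > fair 493.6639: forward overpriced → cash-and-carry (borrow at r, buy the stock and collect the dividends, short the forward).
Profit at T = |F_mkt − F*| = |513.50 − 493.6639| = HK$19.84 per share

HK$19.84 per share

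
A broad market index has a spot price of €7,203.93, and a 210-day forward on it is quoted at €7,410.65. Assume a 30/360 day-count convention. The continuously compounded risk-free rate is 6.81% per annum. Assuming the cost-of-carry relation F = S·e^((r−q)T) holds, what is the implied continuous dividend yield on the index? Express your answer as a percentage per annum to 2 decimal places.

From F = S·e^((r−q)T): (r − q) = ln(F/S)/T
ln(7410.65/7203.93) = ln(1.028695) = 0.028291
(r − q) = 0.028291 / (210/360) = 0.048499
q = r − ln(F/S)/T = 0.0681 − 0.048499 = 0.019601
q = 1.96%

1.96%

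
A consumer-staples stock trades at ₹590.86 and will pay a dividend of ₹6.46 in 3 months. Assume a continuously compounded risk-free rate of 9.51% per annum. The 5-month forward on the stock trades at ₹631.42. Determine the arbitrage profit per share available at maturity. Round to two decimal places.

₹23.24 per share

PV(dividends) I = 6.46·e^(−0.0951·3/12) = 6.3082
Fair forward F* = (S − I)·e^(rT) = (590.86 − 6.3082)·e^0.039625 = 584.5518 × 1.040421 = 608.1800
Market ₹631.42 > fair 608.1800: forward overpriced → cash-and-carry (borrow at r, buy the stock and collect the dividends, short the forward).
Profit at T = |F_mkt − F*| = |631.42 − 608.1800| = ₹23.24 per share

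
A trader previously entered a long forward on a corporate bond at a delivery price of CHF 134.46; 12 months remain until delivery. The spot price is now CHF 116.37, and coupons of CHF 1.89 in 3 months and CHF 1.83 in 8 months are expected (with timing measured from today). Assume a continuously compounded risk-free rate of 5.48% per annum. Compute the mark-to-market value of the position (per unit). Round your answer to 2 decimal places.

PV(remaining coupons) I = 1.89·e^(−0.0548·3/12) + 1.83·e^(−0.0548·8/12) = 3.6286
Current forward F = (S − I)·e^(rT) = (116.37 − 3.6286)·e^(0.0548·12/12) = 112.7414 × 1.056329 = 119.0920
Value (long) = (F − K)·e^(−rT) = (119.0920 − 134.46) × 0.946674 = -14.5485
Value = -CHF 14.55

-CHF 14.55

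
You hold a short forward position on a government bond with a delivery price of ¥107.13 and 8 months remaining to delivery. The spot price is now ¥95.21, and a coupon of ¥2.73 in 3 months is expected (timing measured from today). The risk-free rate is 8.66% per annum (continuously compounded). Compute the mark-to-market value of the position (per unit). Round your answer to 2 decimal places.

PV(remaining coupons) I = 2.73·e^(−0.0866·3/12) = 2.6715
Current forward F = (S − I)·e^(rT) = (95.21 − 2.6715)·e^(0.0866·8/12) = 92.5385 × 1.059432 = 98.0382
Value (long) = (F − K)·e^(−rT) = (98.0382 − 107.13) × 0.943902 = -8.5818
Short position value = −(long value) = ¥8.58

¥8.58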